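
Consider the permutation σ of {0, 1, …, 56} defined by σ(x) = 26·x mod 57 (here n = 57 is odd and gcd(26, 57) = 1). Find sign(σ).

-1

Start at x=11: 11 → 1 → 26 → 49 → 20 → 7 → 11 (one orbit).
14 cycles of lengths [6, 6, 6, 6, 6, 6, 3, 3, 3, 3, 3, 3, 2, 1].
With 14 cycles on 57 points, sign = (−1)^{57−14} = -1.
Check: (26/57) = -1 by Zolotarev.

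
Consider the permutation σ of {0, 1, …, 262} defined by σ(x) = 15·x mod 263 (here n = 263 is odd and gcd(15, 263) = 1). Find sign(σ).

Trace 180: π^k(180) = [180, 70, 261, 233, 76, 88, 5] for k=0..6.
The orbit structure of x ↦ 15x mod 263: 2 orbits of sizes [262, 1].
Σ(ℓ_i−1) = 263−2 = 261; sign = (−1)^261 = -1.

-1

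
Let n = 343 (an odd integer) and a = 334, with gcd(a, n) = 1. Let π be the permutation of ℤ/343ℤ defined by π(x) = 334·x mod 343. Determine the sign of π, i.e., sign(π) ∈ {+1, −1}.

Trace 183: π^k(183) = [183, 68, 74, 20, 163, 248, 169] for k=0..6.
Cycle lengths of π_334 on ℤ/343ℤ: [294, 42, 6, 1]; 4 cycles in total.
Σ(ℓ_i−1) = 343−4 = 339; sign = (−1)^339 = -1.

-1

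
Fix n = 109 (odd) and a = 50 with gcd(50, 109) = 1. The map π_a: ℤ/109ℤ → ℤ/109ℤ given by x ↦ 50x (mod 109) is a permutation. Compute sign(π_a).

Trace 75: π^k(75) = [75, 44, 20, 19, 78, 85, 108] for k=0..6.
Cycle lengths of π_50 on ℤ/109ℤ: [108, 1]; 2 cycles in total.
Σ(ℓ_i−1) = 109−2 = 107; sign = (−1)^107 = -1.
Zolotarev: (50|109) = -1, matching the cycle-count sign.

-1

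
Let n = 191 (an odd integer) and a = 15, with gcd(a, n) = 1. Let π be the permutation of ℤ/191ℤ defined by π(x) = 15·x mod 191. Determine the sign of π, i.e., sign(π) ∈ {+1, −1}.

+1

Orbit of 172 under x↦15x: [172, 97, 118, 51, 1, 15, 34]… (length divides ord_191(15)).
Cycle type of π: 95×2 + 1; total 3 cycles.
sign(π) = (−1)^{n − #cycles} = (−1)^{191−3} = (−1)^188 = +1.
Via Zolotarev, sign(π_{15}) = (15|191) = +1.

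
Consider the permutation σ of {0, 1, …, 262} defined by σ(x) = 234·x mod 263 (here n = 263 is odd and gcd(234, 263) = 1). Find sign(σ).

+1

Orbit of 223 under x↦234x: [223, 108, 24, 93, 196, 102, 198]… (length divides ord_263(234)).
Decompose π into cycles: lengths [131, 131, 1] (3 cycles, including the fixed point 0).
263 − 3 = 260 transpositions; sign(π) = (−1)^260 = +1.
Check: (234/263) = +1 by Zolotarev.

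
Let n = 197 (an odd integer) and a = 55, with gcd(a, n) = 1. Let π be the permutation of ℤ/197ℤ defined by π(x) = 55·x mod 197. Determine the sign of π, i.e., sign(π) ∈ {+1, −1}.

+1

Trace 173: π^k(173) = [173, 59, 93, 190, 9, 101, 39] for k=0..6.
The orbit structure of x ↦ 55x mod 197: 3 orbits of sizes [98, 98, 1].
sign(π) = (−1)^{n − #cycles} = (−1)^{197−3} = (−1)^194 = +1.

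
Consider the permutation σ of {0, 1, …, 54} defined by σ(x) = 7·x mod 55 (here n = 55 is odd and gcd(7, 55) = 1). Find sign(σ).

Trace 31: π^k(31) = [31, 52, 34, 18, 16, 2, 14] for k=0..6.
Decompose π into cycles: lengths [20, 20, 10, 4, 1] (5 cycles, including the fixed point 0).
sign(π) = (−1)^{n − #cycles} = (−1)^{55−5} = (−1)^50 = +1.

+1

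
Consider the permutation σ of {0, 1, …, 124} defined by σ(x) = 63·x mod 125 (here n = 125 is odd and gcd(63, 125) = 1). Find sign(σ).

Orbit of 113 under x↦63x: [113, 119, 122, 61, 93, 109, 117]… (length divides ord_125(63)).
Decompose π into cycles: lengths [100, 20, 4, 1] (4 cycles, including the fixed point 0).
125 − 4 = 121 transpositions; sign(π) = (−1)^121 = -1.
(63|125)_J = -1 (Zolotarev's lemma cross-check).

-1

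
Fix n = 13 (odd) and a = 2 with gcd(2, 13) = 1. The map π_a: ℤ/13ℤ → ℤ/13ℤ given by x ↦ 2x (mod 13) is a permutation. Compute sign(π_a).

Trace 12: π^k(12) = [12, 11, 9, 5, 10, 7, 1] for k=0..6.
Cycle type of π: 12 + 1; total 2 cycles.
13 − 2 = 11 transpositions; sign(π) = (−1)^11 = -1.

-1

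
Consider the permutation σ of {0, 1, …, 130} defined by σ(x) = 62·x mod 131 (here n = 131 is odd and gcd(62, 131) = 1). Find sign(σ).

+1

Orbit of 1 under x↦62x: [1, 62, 45, 39, 60, 52, 80]… (length divides ord_131(62)).
Cycle type of π: 13×10 + 1; total 11 cycles.
With 11 cycles on 131 points, sign = (−1)^{131−11} = +1.
Check: (62/131) = +1 by Zolotarev.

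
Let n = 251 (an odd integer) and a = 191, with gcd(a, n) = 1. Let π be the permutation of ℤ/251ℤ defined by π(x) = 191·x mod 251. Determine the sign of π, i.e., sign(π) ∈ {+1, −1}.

-1

Start at x=5: 5 → 202 → 179 → 53 → 83 → 40 → 110 → … (one orbit).
The orbit structure of x ↦ 191x mod 251: 2 orbits of sizes [250, 1].
n − c = 251 − 2 = 249; sign = (−1)^249 = -1.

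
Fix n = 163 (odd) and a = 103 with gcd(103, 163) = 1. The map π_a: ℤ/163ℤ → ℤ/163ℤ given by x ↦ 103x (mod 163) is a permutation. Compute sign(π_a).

-1

Orbit of 32 under x↦103x: [32, 36, 122, 15, 78, 47, 114]… (length divides ord_163(103)).
Cycle lengths of π_103 on ℤ/163ℤ: [162, 1]; 2 cycles in total.
sign(π) = (−1)^{n − #cycles} = (−1)^{163−2} = (−1)^161 = -1.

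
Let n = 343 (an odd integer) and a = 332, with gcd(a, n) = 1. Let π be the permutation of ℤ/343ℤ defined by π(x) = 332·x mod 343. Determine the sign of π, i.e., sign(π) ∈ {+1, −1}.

Trace 241: π^k(241) = [241, 93, 6, 277, 40, 246, 38] for k=0..6.
Cycle lengths of π_332 on ℤ/343ℤ: [294, 42, 6, 1]; 4 cycles in total.
343 − 4 = 339 transpositions; sign(π) = (−1)^339 = -1.
(332|343)_J = -1 (Zolotarev's lemma cross-check).

-1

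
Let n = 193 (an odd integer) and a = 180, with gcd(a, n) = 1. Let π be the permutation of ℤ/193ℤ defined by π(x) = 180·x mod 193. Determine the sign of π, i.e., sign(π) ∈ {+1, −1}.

Start at x=122: 122 → 151 → 160 → 43 → 20 → 126 → 99 → … (one orbit).
The orbit structure of x ↦ 180x mod 193: 4 orbits of sizes [64, 64, 64, 1].
Σ(ℓ_i−1) = 193−4 = 189; sign = (−1)^189 = -1.
The Jacobi symbol (180|193) = -1 (Zolotarev) agrees.

-1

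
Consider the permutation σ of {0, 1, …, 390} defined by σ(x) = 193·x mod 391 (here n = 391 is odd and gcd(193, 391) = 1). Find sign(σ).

-1

Start at x=96: 96 → 151 → 209 → 64 → 231 → 9 → 173 → … (one orbit).
The orbit structure of x ↦ 193x mod 391: 6 orbits of sizes [176, 176, 16, 11, 11, 1].
391 − 6 = 385 transpositions; sign(π) = (−1)^385 = -1.
(193|391)_J = -1 (Zolotarev's lemma cross-check).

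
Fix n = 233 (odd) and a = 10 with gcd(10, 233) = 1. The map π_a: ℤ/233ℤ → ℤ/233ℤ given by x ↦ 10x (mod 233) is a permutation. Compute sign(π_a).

Start at x=52: 52 → 54 → 74 → 41 → 177 → 139 → 225 → … (one orbit).
Decompose π into cycles: lengths [232, 1] (2 cycles, including the fixed point 0).
sign(π) = (−1)^{n − #cycles} = (−1)^{233−2} = (−1)^231 = -1.

-1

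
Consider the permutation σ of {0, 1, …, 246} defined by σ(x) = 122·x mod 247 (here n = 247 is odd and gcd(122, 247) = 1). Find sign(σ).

Trace 77: π^k(77) = [77, 8, 235, 18, 220, 164, 1] for k=0..6.
Cycle type of π: 12×18 + 6×3 + 4×3 + 1; total 25 cycles.
25 cycles on 247: each ℓ→(−1)^(ℓ−1), product (−1)^222 = +1.

+1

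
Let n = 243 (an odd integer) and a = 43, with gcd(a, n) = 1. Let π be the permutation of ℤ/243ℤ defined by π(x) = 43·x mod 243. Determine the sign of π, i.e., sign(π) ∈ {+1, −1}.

Orbit of 4 under x↦43x: [4, 172, 106, 184, 136, 16, 202]… (length divides ord_243(43)).
π_43 has 11 disjoint cycles with lengths [81, 81, 27, 27, 9, 9, 3, 3, 1, 1, 1] on {0,…,242}.
sign(π) = (−1)^{n − #cycles} = (−1)^{243−11} = (−1)^232 = +1.
Zolotarev: (43|243) = +1, matching the cycle-count sign.

+1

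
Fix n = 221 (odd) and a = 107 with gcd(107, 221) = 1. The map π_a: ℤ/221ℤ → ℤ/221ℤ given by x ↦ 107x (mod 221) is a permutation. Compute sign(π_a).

-1

Orbit of 40 under x↦107x: [40, 81, 48, 53, 146, 152, 131]… (length divides ord_221(107)).
10 cycles of lengths [48, 48, 48, 48, 16, 3, 3, 3, 3, 1].
Σ(ℓ_i−1) = 221−10 = 211; sign = (−1)^211 = -1.
Via Zolotarev, sign(π_{107}) = (107|221) = -1.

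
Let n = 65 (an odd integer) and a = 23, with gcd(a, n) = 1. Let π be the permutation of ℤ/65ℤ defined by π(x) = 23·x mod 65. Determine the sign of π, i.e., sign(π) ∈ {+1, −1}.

Start at x=16: 16 → 43 → 14 → 62 → 61 → 38 → 29 → … (one orbit).
8 cycles of lengths [12, 12, 12, 12, 6, 6, 4, 1].
65 − 8 = 57 transpositions; sign(π) = (−1)^57 = -1.
(23|65)_J = -1 (Zolotarev's lemma cross-check).

-1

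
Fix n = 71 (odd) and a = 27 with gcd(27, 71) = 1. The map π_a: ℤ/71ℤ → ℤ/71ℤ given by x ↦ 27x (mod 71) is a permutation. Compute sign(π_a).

+1

Orbit of 12 under x↦27x: [12, 40, 15, 50, 1, 27, 19]… (length divides ord_71(27)).
The orbit structure of x ↦ 27x mod 71: 3 orbits of sizes [35, 35, 1].
n − c = 71 − 3 = 68; sign = (−1)^68 = +1.
Check: (27/71) = +1 by Zolotarev.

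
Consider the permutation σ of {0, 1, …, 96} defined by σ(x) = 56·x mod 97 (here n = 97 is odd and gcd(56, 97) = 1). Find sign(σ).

-1

Trace 77: π^k(77) = [77, 44, 39, 50, 84, 48, 69] for k=0..6.
2 cycles of lengths [96, 1].
Σ(ℓ_i−1) = 97−2 = 95; sign = (−1)^95 = -1.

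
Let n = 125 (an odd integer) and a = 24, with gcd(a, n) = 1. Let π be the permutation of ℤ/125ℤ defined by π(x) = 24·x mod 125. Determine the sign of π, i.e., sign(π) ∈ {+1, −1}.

+1

Start at x=101: 101 → 49 → 51 → 99 → 1 → 24 → 76 → … (one orbit).
Cycle lengths of π_24 on ℤ/125ℤ: [10, 10, 10, 10, 10, 10, 10, 10, 10, 10, 2, 2, 2, 2, 2, 2, 2, 2, 2, 2, 2, 2, 1]; 23 cycles in total.
n − c = 125 − 23 = 102; sign = (−1)^102 = +1.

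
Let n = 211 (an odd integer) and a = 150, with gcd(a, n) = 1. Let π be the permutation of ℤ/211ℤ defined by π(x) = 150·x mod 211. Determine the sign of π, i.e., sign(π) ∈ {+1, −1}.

+1

Start at x=1: 1 → 150 → 134 → 55 → 21 → 196 → 71 → … (one orbit).
The orbit structure of x ↦ 150x mod 211: 15 orbits of sizes [15, 15, 15, 15, 15, 15, 15, 15, 15, 15, 15, 15, 15, 15, 1].
15 cycles on 211: each ℓ→(−1)^(ℓ−1), product (−1)^196 = +1.
Zolotarev: (150|211) = +1, matching the cycle-count sign.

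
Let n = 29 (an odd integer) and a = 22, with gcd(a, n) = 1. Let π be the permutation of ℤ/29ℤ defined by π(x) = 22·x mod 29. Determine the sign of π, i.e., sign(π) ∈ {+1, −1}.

+1

Trace 13: π^k(13) = [13, 25, 28, 7, 9, 24, 6] for k=0..6.
Cycle lengths of π_22 on ℤ/29ℤ: [14, 14, 1]; 3 cycles in total.
29 − 3 = 26 transpositions; sign(π) = (−1)^26 = +1.
(22|29)_J = +1 (Zolotarev's lemma cross-check).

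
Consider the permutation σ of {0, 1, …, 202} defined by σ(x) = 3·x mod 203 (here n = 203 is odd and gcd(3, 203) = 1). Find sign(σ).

+1

Start at x=57: 57 → 171 → 107 → 118 → 151 → 47 → 141 → … (one orbit).
π_3 has 5 disjoint cycles with lengths [84, 84, 28, 6, 1] on {0,…,202}.
n − c = 203 − 5 = 198; sign = (−1)^198 = +1.
(3|203)_J = +1 (Zolotarev's lemma cross-check).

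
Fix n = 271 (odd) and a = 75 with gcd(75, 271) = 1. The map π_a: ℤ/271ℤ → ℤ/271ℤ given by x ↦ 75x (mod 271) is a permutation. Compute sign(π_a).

Orbit of 108 under x↦75x: [108, 241, 189, 83, 263, 213, 257]… (length divides ord_271(75)).
π_75 has 2 disjoint cycles with lengths [270, 1] on {0,…,270}.
2 cycles on 271: each ℓ→(−1)^(ℓ−1), product (−1)^269 = -1.

-1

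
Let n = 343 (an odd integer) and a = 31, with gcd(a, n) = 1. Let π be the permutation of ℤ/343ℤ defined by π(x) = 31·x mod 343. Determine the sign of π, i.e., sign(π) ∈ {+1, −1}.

Start at x=117: 117 → 197 → 276 → 324 → 97 → 263 → 264 → … (one orbit).
Cycle type of π: 42×7 + 6×8 + 1; total 16 cycles.
Σ(ℓ_i−1) = 343−16 = 327; sign = (−1)^327 = -1.
Via Zolotarev, sign(π_{31}) = (31|343) = -1.

-1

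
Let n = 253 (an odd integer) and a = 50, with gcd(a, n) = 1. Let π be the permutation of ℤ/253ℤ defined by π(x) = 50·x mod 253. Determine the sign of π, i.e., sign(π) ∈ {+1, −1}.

Orbit of 236 under x↦50x: [236, 162, 4, 200, 133, 72, 58]… (length divides ord_253(50)).
6 cycles of lengths [110, 110, 11, 11, 10, 1].
sign(π) = (−1)^{n − #cycles} = (−1)^{253−6} = (−1)^247 = -1.

-1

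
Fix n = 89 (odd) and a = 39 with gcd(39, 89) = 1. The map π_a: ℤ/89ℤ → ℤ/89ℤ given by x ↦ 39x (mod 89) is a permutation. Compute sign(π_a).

Trace 67: π^k(67) = [67, 32, 2, 78, 16, 1, 39] for k=0..6.
9 cycles of lengths [11, 11, 11, 11, 11, 11, 11, 11, 1].
89 − 9 = 80 transpositions; sign(π) = (−1)^80 = +1.

+1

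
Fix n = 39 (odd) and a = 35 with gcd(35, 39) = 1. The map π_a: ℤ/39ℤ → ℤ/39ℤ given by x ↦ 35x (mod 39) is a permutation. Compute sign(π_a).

Trace 29: π^k(29) = [29, 1, 35, 16, 14, 22] for k=0..5.
π_35 has 10 disjoint cycles with lengths [6, 6, 6, 6, 3, 3, 3, 3, 2, 1] on {0,…,38}.
Σ(ℓ_i−1) = 39−10 = 29; sign = (−1)^29 = -1.

-1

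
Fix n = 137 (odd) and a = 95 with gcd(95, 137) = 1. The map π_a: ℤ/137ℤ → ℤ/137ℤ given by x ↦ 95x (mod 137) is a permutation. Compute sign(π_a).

Orbit of 102 under x↦95x: [102, 100, 47, 81, 23, 130, 20]… (length divides ord_137(95)).
The orbit structure of x ↦ 95x mod 137: 2 orbits of sizes [136, 1].
sign(π) = (−1)^{n − #cycles} = (−1)^{137−2} = (−1)^135 = -1.

-1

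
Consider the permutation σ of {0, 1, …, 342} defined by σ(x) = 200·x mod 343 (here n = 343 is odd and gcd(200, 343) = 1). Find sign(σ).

+1

Start at x=81: 81 → 79 → 22 → 284 → 205 → 183 → 242 → … (one orbit).
The orbit structure of x ↦ 200x mod 343: 7 orbits of sizes [147, 147, 21, 21, 3, 3, 1].
With 7 cycles on 343 points, sign = (−1)^{343−7} = +1.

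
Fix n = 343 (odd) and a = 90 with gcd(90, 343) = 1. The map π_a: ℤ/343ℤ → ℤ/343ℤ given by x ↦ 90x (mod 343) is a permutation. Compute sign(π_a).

-1

Start at x=43: 43 → 97 → 155 → 230 → 120 → 167 → 281 → … (one orbit).
Cycle lengths of π_90 on ℤ/343ℤ: [98, 98, 98, 14, 14, 14, 2, 2, 2, 1]; 10 cycles in total.
sign(π) = (−1)^{n − #cycles} = (−1)^{343−10} = (−1)^333 = -1.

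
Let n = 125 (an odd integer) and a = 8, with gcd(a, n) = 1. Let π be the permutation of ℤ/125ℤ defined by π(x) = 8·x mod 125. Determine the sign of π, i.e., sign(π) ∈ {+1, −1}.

-1

Start at x=19: 19 → 27 → 91 → 103 → 74 → 92 → 111 → … (one orbit).
π_8 has 4 disjoint cycles with lengths [100, 20, 4, 1] on {0,…,124}.
sign(π) = (−1)^{n − #cycles} = (−1)^{125−4} = (−1)^121 = -1.
Zolotarev: (8|125) = -1, matching the cycle-count sign.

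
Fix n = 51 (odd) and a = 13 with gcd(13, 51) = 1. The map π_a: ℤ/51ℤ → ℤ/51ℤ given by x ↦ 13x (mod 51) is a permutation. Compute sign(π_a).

+1

Start at x=13: 13 → 16 → 4 → 1 → 13 (one orbit).
Cycle lengths of π_13 on ℤ/51ℤ: [4, 4, 4, 4, 4, 4, 4, 4, 4, 4, 4, 4, 1, 1, 1]; 15 cycles in total.
51 − 15 = 36 transpositions; sign(π) = (−1)^36 = +1.
The Jacobi symbol (13|51) = +1 (Zolotarev) agrees.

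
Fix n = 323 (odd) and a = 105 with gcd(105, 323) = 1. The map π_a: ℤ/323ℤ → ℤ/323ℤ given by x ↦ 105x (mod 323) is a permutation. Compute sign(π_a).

+1

Orbit of 206 under x↦105x: [206, 312, 137, 173, 77, 10, 81]… (length divides ord_323(105)).
5 cycles of lengths [144, 144, 18, 16, 1].
sign(π) = (−1)^{n − #cycles} = (−1)^{323−5} = (−1)^318 = +1.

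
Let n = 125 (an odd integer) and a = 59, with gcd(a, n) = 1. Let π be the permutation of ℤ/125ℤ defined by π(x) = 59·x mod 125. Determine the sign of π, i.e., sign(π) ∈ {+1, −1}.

+1

Start at x=71: 71 → 64 → 26 → 34 → 6 → 104 → 11 → … (one orbit).
The orbit structure of x ↦ 59x mod 125: 7 orbits of sizes [50, 50, 10, 10, 2, 2, 1].
sign(π) = (−1)^{n − #cycles} = (−1)^{125−7} = (−1)^118 = +1.
(59|125)_J = +1 (Zolotarev's lemma cross-check).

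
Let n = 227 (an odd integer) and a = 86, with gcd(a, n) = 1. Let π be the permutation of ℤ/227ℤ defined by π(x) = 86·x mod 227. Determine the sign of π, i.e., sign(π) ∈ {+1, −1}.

-1

Orbit of 58 under x↦86x: [58, 221, 165, 116, 215, 103, 5]… (length divides ord_227(86)).
Cycle type of π: 226 + 1; total 2 cycles.
With 2 cycles on 227 points, sign = (−1)^{227−2} = -1.
The Jacobi symbol (86|227) = -1 (Zolotarev) agrees.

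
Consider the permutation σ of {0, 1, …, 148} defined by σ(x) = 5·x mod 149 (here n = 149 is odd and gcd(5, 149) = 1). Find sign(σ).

Start at x=5: 5 → 25 → 125 → 29 → 145 → 129 → 49 → … (one orbit).
π_5 has 5 disjoint cycles with lengths [37, 37, 37, 37, 1] on {0,…,148}.
Σ(ℓ_i−1) = 149−5 = 144; sign = (−1)^144 = +1.
Zolotarev: (5|149) = +1, matching the cycle-count sign.

+1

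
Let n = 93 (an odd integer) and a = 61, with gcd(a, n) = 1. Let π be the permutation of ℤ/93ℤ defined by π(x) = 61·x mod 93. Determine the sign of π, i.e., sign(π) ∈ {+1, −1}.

-1

Start at x=1: 1 → 61 → 1 (one orbit).
π_61 has 48 disjoint cycles with lengths [2, 2, 2, 2, 2, 2, 2, 2, 2, 2, 2, 2, 2, 2, 2, 2, 2, 2, 2, 2, 2, 2, 2, 2, 2, 2, 2, 2, 2, 2, 2, 2, 2, 2, 2, 2, 2, 2, 2, 2, 2, 2, 2, 2, 2, 1, 1, 1] on {0,…,92}.
With 48 cycles on 93 points, sign = (−1)^{93−48} = -1.
Zolotarev: (61|93) = -1, matching the cycle-count sign.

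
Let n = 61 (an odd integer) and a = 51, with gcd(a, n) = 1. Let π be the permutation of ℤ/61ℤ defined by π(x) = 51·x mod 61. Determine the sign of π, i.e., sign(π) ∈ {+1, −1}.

-1

Start at x=7: 7 → 52 → 29 → 15 → 33 → 36 → 6 → … (one orbit).
Cycle type of π: 60 + 1; total 2 cycles.
61 − 2 = 59 transpositions; sign(π) = (−1)^59 = -1.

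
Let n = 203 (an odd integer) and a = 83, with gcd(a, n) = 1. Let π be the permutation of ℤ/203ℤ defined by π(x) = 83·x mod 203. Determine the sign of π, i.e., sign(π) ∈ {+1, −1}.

-1

Trace 190: π^k(190) = [190, 139, 169, 20, 36, 146, 141] for k=0..6.
Decompose π into cycles: lengths [14, 14, 14, 14, 14, 14, 14, 14, 14, 14, 14, 14, 7, 7, 7, 7, 2, 2, 2, 1] (20 cycles, including the fixed point 0).
20 cycles on 203: each ℓ→(−1)^(ℓ−1), product (−1)^183 = -1.
Check: (83/203) = -1 by Zolotarev.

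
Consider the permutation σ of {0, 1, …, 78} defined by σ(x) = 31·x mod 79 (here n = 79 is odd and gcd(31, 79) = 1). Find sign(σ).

+1

Trace 64: π^k(64) = [64, 9, 42, 38, 72, 20, 67] for k=0..6.
Decompose π into cycles: lengths [39, 39, 1] (3 cycles, including the fixed point 0).
sign(π) = (−1)^{n − #cycles} = (−1)^{79−3} = (−1)^76 = +1.
Zolotarev: (31|79) = +1, matching the cycle-count sign.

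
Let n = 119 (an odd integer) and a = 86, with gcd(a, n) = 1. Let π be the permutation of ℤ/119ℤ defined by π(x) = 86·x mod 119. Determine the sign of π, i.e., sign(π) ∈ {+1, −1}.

+1

Start at x=86: 86 → 18 → 1 → 86 (one orbit).
π_86 has 51 disjoint cycles with lengths [3, 3, 3, 3, 3, 3, 3, 3, 3, 3, 3, 3, 3, 3, 3, 3, 3, 3, 3, 3, 3, 3, 3, 3, 3, 3, 3, 3, 3, 3, 3, 3, 3, 3, 1, 1, 1, 1, 1, 1, 1, 1, 1, 1, 1, 1, 1, 1, 1, 1, 1] on {0,…,118}.
119 − 51 = 68 transpositions; sign(π) = (−1)^68 = +1.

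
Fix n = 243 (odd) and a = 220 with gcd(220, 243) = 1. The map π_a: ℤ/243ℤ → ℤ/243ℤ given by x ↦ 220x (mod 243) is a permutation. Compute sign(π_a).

Start at x=220: 220 → 43 → 226 → 148 → 241 → 46 → 157 → … (one orbit).
Cycle lengths of π_220 on ℤ/243ℤ: [81, 81, 27, 27, 9, 9, 3, 3, 1, 1, 1]; 11 cycles in total.
With 11 cycles on 243 points, sign = (−1)^{243−11} = +1.
Via Zolotarev, sign(π_{220}) = (220|243) = +1.

+1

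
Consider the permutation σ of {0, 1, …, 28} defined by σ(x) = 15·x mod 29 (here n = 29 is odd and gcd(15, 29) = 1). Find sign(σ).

Orbit of 26 under x↦15x: [26, 13, 21, 25, 27, 28, 14]… (length divides ord_29(15)).
Cycle lengths of π_15 on ℤ/29ℤ: [28, 1]; 2 cycles in total.
With 2 cycles on 29 points, sign = (−1)^{29−2} = -1.

-1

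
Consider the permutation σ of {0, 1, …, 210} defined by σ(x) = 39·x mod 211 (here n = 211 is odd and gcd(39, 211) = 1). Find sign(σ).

Orbit of 30 under x↦39x: [30, 115, 54, 207, 55, 35, 99]… (length divides ord_211(39)).
The orbit structure of x ↦ 39x mod 211: 2 orbits of sizes [210, 1].
With 2 cycles on 211 points, sign = (−1)^{211−2} = -1.

-1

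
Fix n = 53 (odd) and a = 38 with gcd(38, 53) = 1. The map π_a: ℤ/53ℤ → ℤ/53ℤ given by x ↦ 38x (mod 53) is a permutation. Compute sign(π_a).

Start at x=38: 38 → 13 → 17 → 10 → 9 → 24 → 11 → … (one orbit).
π_38 has 3 disjoint cycles with lengths [26, 26, 1] on {0,…,52}.
n − c = 53 − 3 = 50; sign = (−1)^50 = +1.
(38|53)_J = +1 (Zolotarev's lemma cross-check).

+1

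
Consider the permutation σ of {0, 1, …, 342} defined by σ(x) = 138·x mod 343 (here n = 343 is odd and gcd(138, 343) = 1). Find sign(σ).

Trace 191: π^k(191) = [191, 290, 232, 117, 25, 20, 16] for k=0..6.
Cycle lengths of π_138 on ℤ/343ℤ: [294, 42, 6, 1]; 4 cycles in total.
n − c = 343 − 4 = 339; sign = (−1)^339 = -1.
Zolotarev: (138|343) = -1, matching the cycle-count sign.

-1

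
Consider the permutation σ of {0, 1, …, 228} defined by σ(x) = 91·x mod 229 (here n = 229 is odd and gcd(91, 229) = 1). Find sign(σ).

+1

Start at x=184: 184 → 27 → 167 → 83 → 225 → 94 → 81 → … (one orbit).
Cycle type of π: 57×4 + 1; total 5 cycles.
sign(π) = (−1)^{n − #cycles} = (−1)^{229−5} = (−1)^224 = +1.
Check: (91/229) = +1 by Zolotarev.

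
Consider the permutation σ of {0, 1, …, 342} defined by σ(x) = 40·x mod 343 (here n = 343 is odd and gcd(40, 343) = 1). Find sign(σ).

Trace 176: π^k(176) = [176, 180, 340, 223, 2, 80, 113] for k=0..6.
4 cycles of lengths [294, 42, 6, 1].
sign(π) = (−1)^{n − #cycles} = (−1)^{343−4} = (−1)^339 = -1.
Via Zolotarev, sign(π_{40}) = (40|343) = -1.

-1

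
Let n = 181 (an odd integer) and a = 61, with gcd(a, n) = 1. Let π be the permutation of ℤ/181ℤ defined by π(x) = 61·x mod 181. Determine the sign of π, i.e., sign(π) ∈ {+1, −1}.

-1

Trace 49: π^k(49) = [49, 93, 62, 162, 108, 72, 48] for k=0..6.
π_61 has 6 disjoint cycles with lengths [36, 36, 36, 36, 36, 1] on {0,…,180}.
6 cycles on 181: each ℓ→(−1)^(ℓ−1), product (−1)^175 = -1.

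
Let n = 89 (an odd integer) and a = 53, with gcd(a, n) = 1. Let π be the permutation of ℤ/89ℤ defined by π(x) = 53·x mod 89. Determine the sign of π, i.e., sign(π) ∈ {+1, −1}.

Start at x=69: 69 → 8 → 68 → 44 → 18 → 64 → 10 → … (one orbit).
The orbit structure of x ↦ 53x mod 89: 3 orbits of sizes [44, 44, 1].
Σ(ℓ_i−1) = 89−3 = 86; sign = (−1)^86 = +1.

+1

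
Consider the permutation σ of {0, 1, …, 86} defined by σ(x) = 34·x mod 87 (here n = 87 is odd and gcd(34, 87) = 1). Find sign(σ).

+1

Trace 64: π^k(64) = [64, 1, 34, 25, 67, 16, 22] for k=0..6.
Decompose π into cycles: lengths [14, 14, 14, 14, 14, 14, 1, 1, 1] (9 cycles, including the fixed point 0).
n − c = 87 − 9 = 78; sign = (−1)^78 = +1.
(34|87)_J = +1 (Zolotarev's lemma cross-check).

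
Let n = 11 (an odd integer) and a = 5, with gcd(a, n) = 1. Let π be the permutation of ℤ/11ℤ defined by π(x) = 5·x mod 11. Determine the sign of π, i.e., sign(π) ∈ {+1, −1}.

+1

Orbit of 3 under x↦5x: [3, 4, 9, 1, 5]… (length divides ord_11(5)).
Cycle lengths of π_5 on ℤ/11ℤ: [5, 5, 1]; 3 cycles in total.
With 3 cycles on 11 points, sign = (−1)^{11−3} = +1.
The Jacobi symbol (5|11) = +1 (Zolotarev) agrees.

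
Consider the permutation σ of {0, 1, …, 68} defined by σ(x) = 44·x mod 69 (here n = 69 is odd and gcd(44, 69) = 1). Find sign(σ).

Orbit of 53 under x↦44x: [53, 55, 5, 13, 20, 52, 11]… (length divides ord_69(44)).
Cycle lengths of π_44 on ℤ/69ℤ: [22, 22, 22, 2, 1]; 5 cycles in total.
5 cycles on 69: each ℓ→(−1)^(ℓ−1), product (−1)^64 = +1.
Zolotarev: (44|69) = +1, matching the cycle-count sign.

+1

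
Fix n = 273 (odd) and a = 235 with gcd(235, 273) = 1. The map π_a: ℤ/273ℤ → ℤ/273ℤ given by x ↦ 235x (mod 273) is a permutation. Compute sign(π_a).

Orbit of 235 under x↦235x: [235, 79, 1]… (length divides ord_273(235)).
Decompose π into cycles: lengths [3, 3, 3, 3, 3, 3, 3, 3, 3, 3, 3, 3, 3, 3, 3, 3, 3, 3, 3, 3, 3, 3, 3, 3, 3, 3, 3, 3, 3, 3, 3, 3, 3, 3, 3, 3, 3, 3, 3, 3, 3, 3, 3, 3, 3, 3, 3, 3, 3, 3, 3, 3, 3, 3, 3, 3, 3, 3, 3, 3, 3, 3, 3, 3, 3, 3, 3, 3, 3, 3, 3, 3, 3, 3, 3, 3, 3, 3, 1, 1, 1, 1, 1, 1, 1, 1, 1, 1, 1, 1, 1, 1, 1, 1, 1, 1, 1, 1, 1, 1, 1, 1, 1, 1, 1, 1, 1, 1, 1, 1, 1, 1, 1, 1, 1, 1, 1] (117 cycles, including the fixed point 0).
117 cycles on 273: each ℓ→(−1)^(ℓ−1), product (−1)^156 = +1.
(235|273)_J = +1 (Zolotarev's lemma cross-check).

+1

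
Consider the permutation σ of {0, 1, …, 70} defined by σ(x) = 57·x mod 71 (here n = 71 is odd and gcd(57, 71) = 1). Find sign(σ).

Trace 25: π^k(25) = [25, 5, 1, 57, 54] for k=0..4.
The orbit structure of x ↦ 57x mod 71: 15 orbits of sizes [5, 5, 5, 5, 5, 5, 5, 5, 5, 5, 5, 5, 5, 5, 1].
Σ(ℓ_i−1) = 71−15 = 56; sign = (−1)^56 = +1.

+1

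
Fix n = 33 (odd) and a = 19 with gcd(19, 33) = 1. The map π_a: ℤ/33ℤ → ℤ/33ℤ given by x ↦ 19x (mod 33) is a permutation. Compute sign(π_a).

Start at x=1: 1 → 19 → 31 → 28 → 4 → 10 → 25 → … (one orbit).
Decompose π into cycles: lengths [10, 10, 10, 1, 1, 1] (6 cycles, including the fixed point 0).
33 − 6 = 27 transpositions; sign(π) = (−1)^27 = -1.

-1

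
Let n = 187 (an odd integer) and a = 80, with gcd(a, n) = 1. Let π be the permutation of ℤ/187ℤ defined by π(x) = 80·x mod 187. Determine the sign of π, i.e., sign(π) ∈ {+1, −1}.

Trace 4: π^k(4) = [4, 133, 168, 163, 137, 114, 144] for k=0..6.
6 cycles of lengths [80, 80, 16, 5, 5, 1].
6 cycles on 187: each ℓ→(−1)^(ℓ−1), product (−1)^181 = -1.

-1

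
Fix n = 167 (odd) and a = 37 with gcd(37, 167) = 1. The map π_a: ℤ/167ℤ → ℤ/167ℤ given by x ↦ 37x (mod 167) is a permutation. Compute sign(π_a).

-1

Orbit of 76 under x↦37x: [76, 140, 3, 111, 99, 156, 94]… (length divides ord_167(37)).
The orbit structure of x ↦ 37x mod 167: 2 orbits of sizes [166, 1].
2 cycles on 167: each ℓ→(−1)^(ℓ−1), product (−1)^165 = -1.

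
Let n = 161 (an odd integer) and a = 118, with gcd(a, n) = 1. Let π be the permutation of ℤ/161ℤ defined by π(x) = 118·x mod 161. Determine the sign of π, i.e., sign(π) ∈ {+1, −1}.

Orbit of 85 under x↦118x: [85, 48, 29, 41, 8, 139, 141]… (length divides ord_161(118)).
Decompose π into cycles: lengths [22, 22, 22, 22, 22, 22, 11, 11, 2, 2, 2, 1] (12 cycles, including the fixed point 0).
161 − 12 = 149 transpositions; sign(π) = (−1)^149 = -1.

-1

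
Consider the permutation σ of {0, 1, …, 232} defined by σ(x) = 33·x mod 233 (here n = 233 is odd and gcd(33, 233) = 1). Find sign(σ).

+1

Start at x=202: 202 → 142 → 26 → 159 → 121 → 32 → 124 → … (one orbit).
Cycle lengths of π_33 on ℤ/233ℤ: [116, 116, 1]; 3 cycles in total.
With 3 cycles on 233 points, sign = (−1)^{233−3} = +1.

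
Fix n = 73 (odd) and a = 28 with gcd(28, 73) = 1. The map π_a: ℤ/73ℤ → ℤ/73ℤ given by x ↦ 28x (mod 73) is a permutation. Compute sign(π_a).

-1

Start at x=36: 36 → 59 → 46 → 47 → 2 → 56 → 35 → … (one orbit).
π_28 has 2 disjoint cycles with lengths [72, 1] on {0,…,72}.
Σ(ℓ_i−1) = 73−2 = 71; sign = (−1)^71 = -1.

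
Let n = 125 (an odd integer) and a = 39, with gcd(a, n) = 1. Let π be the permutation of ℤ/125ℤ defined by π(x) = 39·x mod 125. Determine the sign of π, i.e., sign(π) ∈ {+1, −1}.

+1

Orbit of 54 under x↦39x: [54, 106, 9, 101, 64, 121, 94]… (length divides ord_125(39)).
Cycle lengths of π_39 on ℤ/125ℤ: [50, 50, 10, 10, 2, 2, 1]; 7 cycles in total.
Σ(ℓ_i−1) = 125−7 = 118; sign = (−1)^118 = +1.
Zolotarev: (39|125) = +1, matching the cycle-count sign.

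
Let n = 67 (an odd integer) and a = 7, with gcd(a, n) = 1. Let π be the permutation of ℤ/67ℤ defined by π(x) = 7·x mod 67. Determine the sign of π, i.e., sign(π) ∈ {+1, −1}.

-1

Orbit of 10 under x↦7x: [10, 3, 21, 13, 24, 34, 37]… (length divides ord_67(7)).
Cycle type of π: 66 + 1; total 2 cycles.
67 − 2 = 65 transpositions; sign(π) = (−1)^65 = -1.
(7|67)_J = -1 (Zolotarev's lemma cross-check).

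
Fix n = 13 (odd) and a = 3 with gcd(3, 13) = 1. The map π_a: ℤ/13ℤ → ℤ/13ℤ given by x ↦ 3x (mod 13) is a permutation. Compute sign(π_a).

+1

Start at x=3: 3 → 9 → 1 → 3 (one orbit).
The orbit structure of x ↦ 3x mod 13: 5 orbits of sizes [3, 3, 3, 3, 1].
5 cycles on 13: each ℓ→(−1)^(ℓ−1), product (−1)^8 = +1.
Zolotarev: (3|13) = +1, matching the cycle-count sign.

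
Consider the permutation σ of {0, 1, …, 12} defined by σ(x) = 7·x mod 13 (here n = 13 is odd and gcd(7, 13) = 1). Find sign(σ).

Start at x=4: 4 → 2 → 1 → 7 → 10 → 5 → 9 → … (one orbit).
2 cycles of lengths [12, 1].
2 cycles on 13: each ℓ→(−1)^(ℓ−1), product (−1)^11 = -1.

-1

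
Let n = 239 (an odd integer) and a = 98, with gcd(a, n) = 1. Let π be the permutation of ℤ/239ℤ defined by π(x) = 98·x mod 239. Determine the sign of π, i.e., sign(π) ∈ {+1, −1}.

Start at x=44: 44 → 10 → 24 → 201 → 100 → 1 → 98 → 44 (one orbit).
π_98 has 35 disjoint cycles with lengths [7, 7, 7, 7, 7, 7, 7, 7, 7, 7, 7, 7, 7, 7, 7, 7, 7, 7, 7, 7, 7, 7, 7, 7, 7, 7, 7, 7, 7, 7, 7, 7, 7, 7, 1] on {0,…,238}.
sign(π) = (−1)^{n − #cycles} = (−1)^{239−35} = (−1)^204 = +1.

+1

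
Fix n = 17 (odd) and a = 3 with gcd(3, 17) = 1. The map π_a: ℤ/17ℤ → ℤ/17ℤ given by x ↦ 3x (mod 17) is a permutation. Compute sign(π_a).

-1

Orbit of 4 under x↦3x: [4, 12, 2, 6, 1, 3, 9]… (length divides ord_17(3)).
Cycle type of π: 16 + 1; total 2 cycles.
2 cycles on 17: each ℓ→(−1)^(ℓ−1), product (−1)^15 = -1.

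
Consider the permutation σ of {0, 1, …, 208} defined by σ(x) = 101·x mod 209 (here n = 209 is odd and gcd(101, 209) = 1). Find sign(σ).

Orbit of 142 under x↦101x: [142, 130, 172, 25, 17, 45, 156]… (length divides ord_209(101)).
Cycle type of π: 90×2 + 10 + 9×2 + 1; total 6 cycles.
With 6 cycles on 209 points, sign = (−1)^{209−6} = -1.
Zolotarev: (101|209) = -1, matching the cycle-count sign.

-1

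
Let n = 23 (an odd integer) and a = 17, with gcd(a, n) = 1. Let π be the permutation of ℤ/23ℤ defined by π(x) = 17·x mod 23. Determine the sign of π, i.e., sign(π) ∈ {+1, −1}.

-1

Trace 15: π^k(15) = [15, 2, 11, 3, 5, 16, 19] for k=0..6.
π_17 has 2 disjoint cycles with lengths [22, 1] on {0,…,22}.
2 cycles on 23: each ℓ→(−1)^(ℓ−1), product (−1)^21 = -1.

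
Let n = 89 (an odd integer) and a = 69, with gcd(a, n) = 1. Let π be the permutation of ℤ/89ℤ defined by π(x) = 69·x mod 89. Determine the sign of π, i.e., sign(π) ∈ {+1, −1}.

Start at x=8: 8 → 18 → 85 → 80 → 2 → 49 → 88 → … (one orbit).
Cycle lengths of π_69 on ℤ/89ℤ: [44, 44, 1]; 3 cycles in total.
sign(π) = (−1)^{n − #cycles} = (−1)^{89−3} = (−1)^86 = +1.

+1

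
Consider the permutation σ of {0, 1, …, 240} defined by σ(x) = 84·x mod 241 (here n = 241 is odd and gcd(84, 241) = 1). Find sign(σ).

-1

Start at x=110: 110 → 82 → 140 → 192 → 222 → 91 → 173 → … (one orbit).
π_84 has 2 disjoint cycles with lengths [240, 1] on {0,…,240}.
With 2 cycles on 241 points, sign = (−1)^{241−2} = -1.
(84|241)_J = -1 (Zolotarev's lemma cross-check).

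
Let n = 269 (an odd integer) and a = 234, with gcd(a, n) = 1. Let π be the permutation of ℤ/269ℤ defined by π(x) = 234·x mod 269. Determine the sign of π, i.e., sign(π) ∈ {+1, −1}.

-1

Orbit of 78 under x↦234x: [78, 229, 55, 227, 125, 198, 64]… (length divides ord_269(234)).
2 cycles of lengths [268, 1].
With 2 cycles on 269 points, sign = (−1)^{269−2} = -1.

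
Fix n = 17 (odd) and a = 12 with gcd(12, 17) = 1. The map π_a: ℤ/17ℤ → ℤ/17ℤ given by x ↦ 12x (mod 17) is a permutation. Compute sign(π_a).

-1

Orbit of 11 under x↦12x: [11, 13, 3, 2, 7, 16, 5]… (length divides ord_17(12)).
π_12 has 2 disjoint cycles with lengths [16, 1] on {0,…,16}.
With 2 cycles on 17 points, sign = (−1)^{17−2} = -1.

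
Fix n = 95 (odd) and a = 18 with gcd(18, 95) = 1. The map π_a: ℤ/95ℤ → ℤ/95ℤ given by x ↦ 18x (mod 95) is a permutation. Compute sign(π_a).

+1

Orbit of 1 under x↦18x: [1, 18, 39, 37]… (length divides ord_95(18)).
Cycle lengths of π_18 on ℤ/95ℤ: [4, 4, 4, 4, 4, 4, 4, 4, 4, 4, 4, 4, 4, 4, 4, 4, 4, 4, 4, 2, 2, 2, 2, 2, 2, 2, 2, 2, 1]; 29 cycles in total.
sign(π) = (−1)^{n − #cycles} = (−1)^{95−29} = (−1)^66 = +1.
Via Zolotarev, sign(π_{18}) = (18|95) = +1.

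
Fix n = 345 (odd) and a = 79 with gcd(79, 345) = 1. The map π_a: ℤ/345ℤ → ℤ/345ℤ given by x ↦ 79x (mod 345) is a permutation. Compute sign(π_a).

-1

Start at x=229: 229 → 151 → 199 → 196 → 304 → 211 → 109 → … (one orbit).
π_79 has 24 disjoint cycles with lengths [22, 22, 22, 22, 22, 22, 22, 22, 22, 22, 22, 22, 22, 22, 22, 2, 2, 2, 2, 2, 2, 1, 1, 1] on {0,…,344}.
24 cycles on 345: each ℓ→(−1)^(ℓ−1), product (−1)^321 = -1.
Check: (79/345) = -1 by Zolotarev.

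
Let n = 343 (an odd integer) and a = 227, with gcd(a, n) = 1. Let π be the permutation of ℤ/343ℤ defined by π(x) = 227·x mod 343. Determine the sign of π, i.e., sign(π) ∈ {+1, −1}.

Orbit of 1 under x↦227x: [1, 227, 79, 97, 67, 117, 148]… (length divides ord_343(227)).
π_227 has 16 disjoint cycles with lengths [42, 42, 42, 42, 42, 42, 42, 6, 6, 6, 6, 6, 6, 6, 6, 1] on {0,…,342}.
343 − 16 = 327 transpositions; sign(π) = (−1)^327 = -1.
Via Zolotarev, sign(π_{227}) = (227|343) = -1.

-1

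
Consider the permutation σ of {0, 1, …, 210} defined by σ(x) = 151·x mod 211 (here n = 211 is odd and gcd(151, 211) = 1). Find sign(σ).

Start at x=25: 25 → 188 → 114 → 123 → 5 → 122 → 65 → … (one orbit).
Decompose π into cycles: lengths [35, 35, 35, 35, 35, 35, 1] (7 cycles, including the fixed point 0).
7 cycles on 211: each ℓ→(−1)^(ℓ−1), product (−1)^204 = +1.

+1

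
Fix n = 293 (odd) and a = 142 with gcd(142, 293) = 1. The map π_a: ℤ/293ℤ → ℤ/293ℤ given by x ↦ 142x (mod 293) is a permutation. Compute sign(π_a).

-1

Start at x=184: 184 → 51 → 210 → 227 → 4 → 275 → 81 → … (one orbit).
The orbit structure of x ↦ 142x mod 293: 2 orbits of sizes [292, 1].
2 cycles on 293: each ℓ→(−1)^(ℓ−1), product (−1)^291 = -1.
Zolotarev: (142|293) = -1, matching the cycle-count sign.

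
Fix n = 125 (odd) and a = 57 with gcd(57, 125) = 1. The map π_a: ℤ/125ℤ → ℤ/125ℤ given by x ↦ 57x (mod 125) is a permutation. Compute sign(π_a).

Start at x=68: 68 → 1 → 57 → 124 → 68 (one orbit).
Decompose π into cycles: lengths [4, 4, 4, 4, 4, 4, 4, 4, 4, 4, 4, 4, 4, 4, 4, 4, 4, 4, 4, 4, 4, 4, 4, 4, 4, 4, 4, 4, 4, 4, 4, 1] (32 cycles, including the fixed point 0).
n − c = 125 − 32 = 93; sign = (−1)^93 = -1.

-1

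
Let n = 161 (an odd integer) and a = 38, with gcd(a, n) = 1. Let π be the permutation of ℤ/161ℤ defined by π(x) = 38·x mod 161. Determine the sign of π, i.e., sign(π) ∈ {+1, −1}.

Start at x=152: 152 → 141 → 45 → 100 → 97 → 144 → 159 → … (one orbit).
Decompose π into cycles: lengths [66, 66, 22, 6, 1] (5 cycles, including the fixed point 0).
161 − 5 = 156 transpositions; sign(π) = (−1)^156 = +1.
Check: (38/161) = +1 by Zolotarev.

+1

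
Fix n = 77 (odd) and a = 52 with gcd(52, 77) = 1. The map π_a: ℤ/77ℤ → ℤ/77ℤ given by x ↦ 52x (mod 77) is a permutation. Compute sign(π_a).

Start at x=16: 16 → 62 → 67 → 19 → 64 → 17 → 37 → … (one orbit).
The orbit structure of x ↦ 52x mod 77: 5 orbits of sizes [30, 30, 10, 6, 1].
n − c = 77 − 5 = 72; sign = (−1)^72 = +1.
Check: (52/77) = +1 by Zolotarev.

+1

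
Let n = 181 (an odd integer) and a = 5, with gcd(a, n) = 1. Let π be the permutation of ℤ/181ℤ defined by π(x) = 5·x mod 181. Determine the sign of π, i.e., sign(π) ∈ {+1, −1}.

Trace 114: π^k(114) = [114, 27, 135, 132, 117, 42, 29] for k=0..6.
π_5 has 13 disjoint cycles with lengths [15, 15, 15, 15, 15, 15, 15, 15, 15, 15, 15, 15, 1] on {0,…,180}.
sign(π) = (−1)^{n − #cycles} = (−1)^{181−13} = (−1)^168 = +1.
Zolotarev: (5|181) = +1, matching the cycle-count sign.

+1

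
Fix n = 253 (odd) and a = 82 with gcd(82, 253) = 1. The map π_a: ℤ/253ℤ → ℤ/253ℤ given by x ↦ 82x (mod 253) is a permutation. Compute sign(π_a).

Start at x=93: 93 → 36 → 169 → 196 → 133 → 27 → 190 → … (one orbit).
The orbit structure of x ↦ 82x mod 253: 9 orbits of sizes [55, 55, 55, 55, 11, 11, 5, 5, 1].
n − c = 253 − 9 = 244; sign = (−1)^244 = +1.
The Jacobi symbol (82|253) = +1 (Zolotarev) agrees.

+1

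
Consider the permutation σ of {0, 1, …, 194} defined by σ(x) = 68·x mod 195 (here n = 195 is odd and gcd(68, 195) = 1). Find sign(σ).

+1

Trace 94: π^k(94) = [94, 152, 1, 68, 139, 92, 16] for k=0..6.
The orbit structure of x ↦ 68x mod 195: 25 orbits of sizes [12, 12, 12, 12, 12, 12, 12, 12, 12, 12, 12, 12, 6, 6, 6, 6, 4, 4, 4, 3, 3, 3, 3, 2, 1].
n − c = 195 − 25 = 170; sign = (−1)^170 = +1.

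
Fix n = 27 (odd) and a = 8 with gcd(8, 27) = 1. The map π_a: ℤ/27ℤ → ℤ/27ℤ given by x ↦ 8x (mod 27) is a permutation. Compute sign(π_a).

Orbit of 19 under x↦8x: [19, 17, 1, 8, 10, 26]… (length divides ord_27(8)).
8 cycles of lengths [6, 6, 6, 2, 2, 2, 2, 1].
27 − 8 = 19 transpositions; sign(π) = (−1)^19 = -1.

-1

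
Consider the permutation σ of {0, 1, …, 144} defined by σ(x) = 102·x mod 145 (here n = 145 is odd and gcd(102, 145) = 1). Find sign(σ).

+1

Start at x=34: 34 → 133 → 81 → 142 → 129 → 108 → 141 → … (one orbit).
The orbit structure of x ↦ 102x mod 145: 7 orbits of sizes [28, 28, 28, 28, 28, 4, 1].
n − c = 145 − 7 = 138; sign = (−1)^138 = +1.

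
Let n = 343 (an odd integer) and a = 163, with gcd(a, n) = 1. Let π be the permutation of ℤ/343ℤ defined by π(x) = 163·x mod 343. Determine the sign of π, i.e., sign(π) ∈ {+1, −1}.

+1

Orbit of 134 under x↦163x: [134, 233, 249, 113, 240, 18, 190]… (length divides ord_343(163)).
The orbit structure of x ↦ 163x mod 343: 7 orbits of sizes [147, 147, 21, 21, 3, 3, 1].
343 − 7 = 336 transpositions; sign(π) = (−1)^336 = +1.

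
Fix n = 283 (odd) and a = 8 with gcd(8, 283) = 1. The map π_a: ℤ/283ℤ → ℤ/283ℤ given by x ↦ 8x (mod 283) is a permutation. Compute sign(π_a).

-1

Start at x=161: 161 → 156 → 116 → 79 → 66 → 245 → 262 → … (one orbit).
Decompose π into cycles: lengths [94, 94, 94, 1] (4 cycles, including the fixed point 0).
With 4 cycles on 283 points, sign = (−1)^{283−4} = -1.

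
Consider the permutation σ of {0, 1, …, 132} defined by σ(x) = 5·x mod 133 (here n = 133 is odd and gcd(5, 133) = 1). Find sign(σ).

-1

Start at x=131: 131 → 123 → 83 → 16 → 80 → 1 → 5 → … (one orbit).
Cycle type of π: 18×6 + 9×2 + 6 + 1; total 10 cycles.
n − c = 133 − 10 = 123; sign = (−1)^123 = -1.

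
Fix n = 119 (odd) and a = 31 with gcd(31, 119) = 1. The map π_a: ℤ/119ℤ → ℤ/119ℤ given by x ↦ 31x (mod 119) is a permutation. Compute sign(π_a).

Orbit of 45 under x↦31x: [45, 86, 48, 60, 75, 64, 80]… (length divides ord_119(31)).
Cycle type of π: 48×2 + 16 + 6 + 1; total 5 cycles.
sign(π) = (−1)^{n − #cycles} = (−1)^{119−5} = (−1)^114 = +1.
Via Zolotarev, sign(π_{31}) = (31|119) = +1.

+1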